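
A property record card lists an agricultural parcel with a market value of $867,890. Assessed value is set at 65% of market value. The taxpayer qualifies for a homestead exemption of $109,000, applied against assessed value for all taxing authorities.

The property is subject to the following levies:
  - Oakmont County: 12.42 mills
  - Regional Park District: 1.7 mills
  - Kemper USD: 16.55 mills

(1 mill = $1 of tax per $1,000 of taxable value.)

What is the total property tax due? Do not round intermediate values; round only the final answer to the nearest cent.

$13,958.79

Assessed value = $867,890 × 0.65 = $564,128.5
Taxable value = $564,128.5 − $109,000 = $455,128.5
Oakmont County: $455,128.5 × 0.01242 = $5,652.69597
Regional Park District: $455,128.5 × 0.0017 = $773.71845
Kemper USD: $455,128.5 × 0.01655 = $7,532.376675
Total = $5,652.69597 + $773.71845 + $7,532.376675 = $13,958.791095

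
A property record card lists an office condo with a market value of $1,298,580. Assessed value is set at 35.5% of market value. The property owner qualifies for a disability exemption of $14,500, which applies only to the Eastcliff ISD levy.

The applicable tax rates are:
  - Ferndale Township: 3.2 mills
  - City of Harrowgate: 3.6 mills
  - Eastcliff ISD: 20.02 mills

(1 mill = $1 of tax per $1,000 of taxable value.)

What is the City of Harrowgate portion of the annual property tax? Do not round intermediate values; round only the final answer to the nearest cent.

$1,659.59

Assessed value = $1,298,580 × 0.355 = $460,995.9
City of Harrowgate taxable value = $460,995.9 (exemption does not apply)
City of Harrowgate levy = $460,995.9 × 0.0036 = $1,659.58524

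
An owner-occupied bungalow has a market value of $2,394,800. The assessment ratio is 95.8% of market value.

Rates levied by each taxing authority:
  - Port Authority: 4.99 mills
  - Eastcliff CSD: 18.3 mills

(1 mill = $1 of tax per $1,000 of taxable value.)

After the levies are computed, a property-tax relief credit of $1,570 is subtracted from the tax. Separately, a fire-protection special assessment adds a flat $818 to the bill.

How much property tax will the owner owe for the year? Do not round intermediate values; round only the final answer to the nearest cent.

$52,680.35

Assessed value = $2,394,800 × 0.958 = $2,294,218.4
Port Authority: $2,294,218.4 × 0.00499 = $11,448.149816
Eastcliff CSD: $2,294,218.4 × 0.0183 = $41,984.19672
Levies subtotal = $53,432.346536
After credit = $53,432.346536 − $1,570 = $51,862.346536
Total = $51,862.346536 + $818 = $52,680.346536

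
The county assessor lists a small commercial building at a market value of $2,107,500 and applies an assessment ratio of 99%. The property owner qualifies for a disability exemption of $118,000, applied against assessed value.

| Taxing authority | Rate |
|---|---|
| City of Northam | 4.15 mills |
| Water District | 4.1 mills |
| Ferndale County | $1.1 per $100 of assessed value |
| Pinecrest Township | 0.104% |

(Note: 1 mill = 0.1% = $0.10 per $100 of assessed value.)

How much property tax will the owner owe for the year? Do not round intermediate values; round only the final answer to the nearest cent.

$39,939.34

Assessed value = $2,107,500 × 0.99 = $2,086,425
Taxable value = $2,086,425 − $118,000 = $1,968,425
City of Northam: $1,968,425 × 0.00415 = $8,168.96375
Water District: $1,968,425 × 0.0041 = $8,070.5425
Ferndale County: $1,968,425 × 0.011 = $21,652.675
Pinecrest Township: $1,968,425 × 0.00104 = $2,047.162
Total = $39,939.34325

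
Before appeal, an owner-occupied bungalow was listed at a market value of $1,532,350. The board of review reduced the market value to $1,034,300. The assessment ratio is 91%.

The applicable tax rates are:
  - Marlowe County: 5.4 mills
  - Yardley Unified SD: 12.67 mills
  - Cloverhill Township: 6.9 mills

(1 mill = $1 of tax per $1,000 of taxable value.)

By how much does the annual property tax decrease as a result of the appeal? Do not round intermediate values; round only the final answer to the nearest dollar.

Old assessed value = $1,532,350 × 0.91 = $1,394,438.5
New assessed value = $1,034,300 × 0.91 = $941,213
Combined rate = 0.0054 + 0.01267 + 0.0069 = 0.02497
Old tax = $1,394,438.5 × 0.02497 = $34,819.129345
New tax = $941,213 × 0.02497 = $23,502.08861
Reduction = $34,819.129345 − $23,502.08861 = $11,317.040735

$11,317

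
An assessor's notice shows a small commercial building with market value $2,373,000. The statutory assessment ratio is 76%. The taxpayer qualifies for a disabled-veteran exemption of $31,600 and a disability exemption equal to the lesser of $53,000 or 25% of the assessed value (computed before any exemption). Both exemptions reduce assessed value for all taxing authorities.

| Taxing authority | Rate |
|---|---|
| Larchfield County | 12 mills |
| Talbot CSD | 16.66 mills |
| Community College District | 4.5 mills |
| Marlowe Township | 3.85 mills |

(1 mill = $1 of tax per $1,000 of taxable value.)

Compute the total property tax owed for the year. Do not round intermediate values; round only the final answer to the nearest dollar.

$63,616

Assessed value = $2,373,000 × 0.76 = $1,803,480
Disability exemption = min($53,000, 25% × $1,803,480) = min($53,000, $450,870) = $53,000 (dollar cap binds)
Taxable value = $1,803,480 − $31,600 − $53,000 = $1,718,880
Larchfield County: $1,718,880 × 0.012 = $20,626.56
Talbot CSD: $1,718,880 × 0.01666 = $28,636.5408
Community College District: $1,718,880 × 0.0045 = $7,734.96
Marlowe Township: $1,718,880 × 0.00385 = $6,617.688
Total = $63,615.7488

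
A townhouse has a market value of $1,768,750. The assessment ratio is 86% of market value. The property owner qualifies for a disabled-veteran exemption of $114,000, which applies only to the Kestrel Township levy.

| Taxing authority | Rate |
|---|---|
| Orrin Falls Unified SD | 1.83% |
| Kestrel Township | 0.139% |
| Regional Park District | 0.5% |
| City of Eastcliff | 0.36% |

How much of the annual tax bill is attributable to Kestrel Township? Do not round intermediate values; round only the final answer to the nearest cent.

$1,955.90

Assessed value = $1,768,750 × 0.86 = $1,521,125
Kestrel Township taxable value = $1,521,125 − $114,000 = $1,407,125
Kestrel Township levy = $1,407,125 × 0.00139 = $1,955.90375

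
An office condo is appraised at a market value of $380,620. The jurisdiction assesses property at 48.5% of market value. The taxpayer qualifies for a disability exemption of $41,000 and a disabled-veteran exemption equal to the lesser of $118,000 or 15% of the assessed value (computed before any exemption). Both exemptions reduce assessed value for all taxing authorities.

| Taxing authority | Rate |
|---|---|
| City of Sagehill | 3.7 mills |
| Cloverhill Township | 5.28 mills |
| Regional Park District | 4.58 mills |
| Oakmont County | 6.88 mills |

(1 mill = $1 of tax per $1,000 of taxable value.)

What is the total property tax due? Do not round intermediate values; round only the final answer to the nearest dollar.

$2,369

Assessed value = $380,620 × 0.485 = $184,600.7
Disabled-veteran exemption = min($118,000, 15% × $184,600.7) = min($118,000, $27,690.105) = $27,690.105 (percentage binds)
Taxable value = $184,600.7 − $41,000 − $27,690.105 = $115,910.595
City of Sagehill: $115,910.595 × 0.0037 = $428.8692015
Cloverhill Township: $115,910.595 × 0.00528 = $612.0079416
Regional Park District: $115,910.595 × 0.00458 = $530.8705251
Oakmont County: $115,910.595 × 0.00688 = $797.4648936
Total = $2,369.2125618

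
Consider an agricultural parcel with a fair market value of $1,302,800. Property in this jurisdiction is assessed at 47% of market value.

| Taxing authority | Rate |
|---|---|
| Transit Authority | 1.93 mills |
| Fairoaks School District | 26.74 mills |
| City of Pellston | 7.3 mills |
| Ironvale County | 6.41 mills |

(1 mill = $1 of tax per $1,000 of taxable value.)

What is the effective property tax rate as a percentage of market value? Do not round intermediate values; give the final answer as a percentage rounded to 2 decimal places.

Assessed value = $1,302,800 × 0.47 = $612,316
Transit Authority: $612,316 × 0.00193 = $1,181.76988
Fairoaks School District: $612,316 × 0.02674 = $16,373.32984
City of Pellston: $612,316 × 0.0073 = $4,469.9068
Ironvale County: $612,316 × 0.00641 = $3,924.94556
Total tax = $25,949.95208
Effective rate = $25,949.95208 ÷ $1,302,800 = 1.99% of market value

1.99%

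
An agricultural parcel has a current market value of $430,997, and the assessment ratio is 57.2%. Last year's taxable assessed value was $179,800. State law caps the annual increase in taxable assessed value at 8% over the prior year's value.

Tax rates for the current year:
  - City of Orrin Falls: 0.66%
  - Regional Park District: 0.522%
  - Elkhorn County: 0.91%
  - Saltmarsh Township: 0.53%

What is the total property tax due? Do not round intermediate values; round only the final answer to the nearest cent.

$5,091.50

Uncapped assessed value = $430,997 × 0.572 = $246,530.284
Cap limit = $179,800 × 1.08 = $194,184
Taxable assessed value = min($246,530.284, $194,184) = $194,184 (cap binds)
City of Orrin Falls: $194,184 × 0.0066 = $1,281.6144
Regional Park District: $194,184 × 0.00522 = $1,013.64048
Elkhorn County: $194,184 × 0.0091 = $1,767.0744
Saltmarsh Township: $194,184 × 0.0053 = $1,029.1752
Total = $5,091.50448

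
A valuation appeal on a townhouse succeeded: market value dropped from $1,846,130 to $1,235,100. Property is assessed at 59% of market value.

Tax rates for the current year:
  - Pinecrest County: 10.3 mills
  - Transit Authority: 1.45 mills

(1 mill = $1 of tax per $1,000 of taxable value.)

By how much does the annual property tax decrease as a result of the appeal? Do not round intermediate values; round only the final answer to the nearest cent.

Old assessed value = $1,846,130 × 0.59 = $1,089,216.7
New assessed value = $1,235,100 × 0.59 = $728,709
Combined rate = 0.0103 + 0.00145 = 0.01175
Old tax = $1,089,216.7 × 0.01175 = $12,798.296225
New tax = $728,709 × 0.01175 = $8,562.33075
Reduction = $12,798.296225 − $8,562.33075 = $4,235.965475

$4,235.97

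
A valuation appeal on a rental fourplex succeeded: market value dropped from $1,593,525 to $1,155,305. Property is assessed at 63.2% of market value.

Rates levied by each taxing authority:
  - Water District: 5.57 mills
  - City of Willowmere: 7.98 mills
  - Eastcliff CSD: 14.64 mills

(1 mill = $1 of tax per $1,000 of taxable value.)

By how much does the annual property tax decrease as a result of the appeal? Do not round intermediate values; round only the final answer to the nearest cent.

$7,807.36

Old assessed value = $1,593,525 × 0.632 = $1,007,107.8
New assessed value = $1,155,305 × 0.632 = $730,152.76
Combined rate = 0.00557 + 0.00798 + 0.01464 = 0.02819
Old tax = $1,007,107.8 × 0.02819 = $28,390.368882
New tax = $730,152.76 × 0.02819 = $20,583.0063044
Reduction = $28,390.368882 − $20,583.0063044 = $7,807.3625776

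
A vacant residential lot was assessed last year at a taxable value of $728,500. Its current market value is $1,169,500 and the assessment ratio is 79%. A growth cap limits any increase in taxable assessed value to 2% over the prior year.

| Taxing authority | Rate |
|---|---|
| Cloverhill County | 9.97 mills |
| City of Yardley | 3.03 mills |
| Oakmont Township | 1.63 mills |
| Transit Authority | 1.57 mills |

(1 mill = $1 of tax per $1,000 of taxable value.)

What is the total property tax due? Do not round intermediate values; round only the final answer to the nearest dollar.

$12,038

Uncapped assessed value = $1,169,500 × 0.79 = $923,905
Cap limit = $728,500 × 1.02 = $743,070
Taxable assessed value = min($923,905, $743,070) = $743,070 (cap binds)
Cloverhill County: $743,070 × 0.00997 = $7,408.4079
City of Yardley: $743,070 × 0.00303 = $2,251.5021
Oakmont Township: $743,070 × 0.00163 = $1,211.2041
Transit Authority: $743,070 × 0.00157 = $1,166.6199
Total = $12,037.734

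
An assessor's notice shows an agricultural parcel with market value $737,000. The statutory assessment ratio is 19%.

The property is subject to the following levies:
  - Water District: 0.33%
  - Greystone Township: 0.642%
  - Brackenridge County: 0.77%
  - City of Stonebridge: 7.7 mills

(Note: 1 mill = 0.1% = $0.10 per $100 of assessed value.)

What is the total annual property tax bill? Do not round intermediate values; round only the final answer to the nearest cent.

$3,517.55

Assessed value = $737,000 × 0.19 = $140,030
Water District: $140,030 × 0.0033 = $462.099
Greystone Township: $140,030 × 0.00642 = $898.9926
Brackenridge County: $140,030 × 0.0077 = $1,078.231
City of Stonebridge: $140,030 × 0.0077 = $1,078.231
Total = $3,517.5536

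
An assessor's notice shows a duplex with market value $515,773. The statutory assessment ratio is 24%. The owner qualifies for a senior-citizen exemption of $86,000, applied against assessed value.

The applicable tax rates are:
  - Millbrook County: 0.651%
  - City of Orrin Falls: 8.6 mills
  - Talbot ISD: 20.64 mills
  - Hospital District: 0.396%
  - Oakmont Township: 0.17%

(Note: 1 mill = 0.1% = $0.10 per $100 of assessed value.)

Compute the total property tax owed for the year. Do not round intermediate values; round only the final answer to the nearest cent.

$1,564.70

Assessed value = $515,773 × 0.24 = $123,785.52
Taxable value = $123,785.52 − $86,000 = $37,785.52
Millbrook County: $37,785.52 × 0.00651 = $245.9837352
City of Orrin Falls: $37,785.52 × 0.0086 = $324.955472
Talbot ISD: $37,785.52 × 0.02064 = $779.8931328
Hospital District: $37,785.52 × 0.00396 = $149.6306592
Oakmont Township: $37,785.52 × 0.0017 = $64.235384
Total = $1,564.6983832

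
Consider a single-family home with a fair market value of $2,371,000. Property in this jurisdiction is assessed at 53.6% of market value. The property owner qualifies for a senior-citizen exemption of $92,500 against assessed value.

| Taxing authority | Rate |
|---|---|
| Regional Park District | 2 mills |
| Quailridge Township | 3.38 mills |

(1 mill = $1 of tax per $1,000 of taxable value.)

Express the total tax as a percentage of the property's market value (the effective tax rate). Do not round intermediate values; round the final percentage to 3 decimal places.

0.267%

Assessed value = $2,371,000 × 0.536 = $1,270,856
Taxable value = $1,270,856 − $92,500 = $1,178,356
Regional Park District: $1,178,356 × 0.002 = $2,356.712
Quailridge Township: $1,178,356 × 0.00338 = $3,982.84328
Total tax = $6,339.55528
Effective rate = $6,339.55528 ÷ $2,371,000 = 0.267% of market value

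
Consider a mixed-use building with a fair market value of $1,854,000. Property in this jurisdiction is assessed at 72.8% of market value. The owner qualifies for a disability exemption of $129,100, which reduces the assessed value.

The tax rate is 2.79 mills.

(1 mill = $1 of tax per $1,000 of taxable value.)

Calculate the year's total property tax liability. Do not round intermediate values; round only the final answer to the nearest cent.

Assessed value = $1,854,000 × 0.728 = $1,349,712
Taxable value = $1,349,712 − $129,100 = $1,220,612
Tax = $1,220,612 × 0.00279 = $3,405.50748

$3,405.51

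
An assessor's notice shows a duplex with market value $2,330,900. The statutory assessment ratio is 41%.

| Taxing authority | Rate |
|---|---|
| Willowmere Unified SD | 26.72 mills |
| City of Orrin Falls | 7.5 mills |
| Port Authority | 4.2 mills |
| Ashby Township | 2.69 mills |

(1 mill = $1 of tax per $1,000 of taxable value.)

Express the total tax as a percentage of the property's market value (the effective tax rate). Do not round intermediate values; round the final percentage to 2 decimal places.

Assessed value = $2,330,900 × 0.41 = $955,669
Willowmere Unified SD: $955,669 × 0.02672 = $25,535.47568
City of Orrin Falls: $955,669 × 0.0075 = $7,167.5175
Port Authority: $955,669 × 0.0042 = $4,013.8098
Ashby Township: $955,669 × 0.00269 = $2,570.74961
Total tax = $39,287.55259
Effective rate = $39,287.55259 ÷ $2,330,900 = 1.69% of market value

1.69%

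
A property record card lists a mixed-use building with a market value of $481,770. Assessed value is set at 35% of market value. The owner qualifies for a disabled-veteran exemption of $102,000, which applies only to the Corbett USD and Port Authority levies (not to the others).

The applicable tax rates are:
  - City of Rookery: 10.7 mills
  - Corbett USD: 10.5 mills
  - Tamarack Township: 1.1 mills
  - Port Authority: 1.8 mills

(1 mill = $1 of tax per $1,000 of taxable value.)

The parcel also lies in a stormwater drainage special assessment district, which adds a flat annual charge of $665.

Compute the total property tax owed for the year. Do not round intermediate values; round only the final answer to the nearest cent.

$3,474.13

Assessed value = $481,770 × 0.35 = $168,619.5
City of Rookery: $168,619.5 × 0.0107 = $1,804.22865
Corbett USD: ($168,619.5 − $102,000) × 0.0105 = $66,619.5 × 0.0105 = $699.50475
Tamarack Township: $168,619.5 × 0.0011 = $185.48145
Port Authority: ($168,619.5 − $102,000) × 0.0018 = $66,619.5 × 0.0018 = $119.9151
Levies subtotal = $2,809.12995
Total = $2,809.12995 + $665 = $3,474.12995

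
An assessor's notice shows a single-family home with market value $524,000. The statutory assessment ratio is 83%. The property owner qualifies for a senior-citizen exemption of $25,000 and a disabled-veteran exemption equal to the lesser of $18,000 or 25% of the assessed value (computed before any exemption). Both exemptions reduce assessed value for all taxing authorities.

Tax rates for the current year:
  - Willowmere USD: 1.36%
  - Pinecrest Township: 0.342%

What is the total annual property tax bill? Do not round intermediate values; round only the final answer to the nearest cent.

Assessed value = $524,000 × 0.83 = $434,920
Disabled-veteran exemption = min($18,000, 25% × $434,920) = min($18,000, $108,730) = $18,000 (dollar cap binds)
Taxable value = $434,920 − $25,000 − $18,000 = $391,920
Willowmere USD: $391,920 × 0.0136 = $5,330.112
Pinecrest Township: $391,920 × 0.00342 = $1,340.3664
Total = $6,670.4784

$6,670.48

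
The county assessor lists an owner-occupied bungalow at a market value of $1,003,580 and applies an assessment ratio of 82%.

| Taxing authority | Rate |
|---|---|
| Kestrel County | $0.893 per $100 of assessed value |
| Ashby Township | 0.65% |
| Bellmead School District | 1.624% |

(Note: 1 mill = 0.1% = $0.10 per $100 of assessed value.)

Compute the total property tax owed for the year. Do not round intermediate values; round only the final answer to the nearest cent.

Assessed value = $1,003,580 × 0.82 = $822,935.6
Kestrel County: $822,935.6 × 0.00893 = $7,348.814908
Ashby Township: $822,935.6 × 0.0065 = $5,349.0814
Bellmead School District: $822,935.6 × 0.01624 = $13,364.474144
Total = $26,062.370452

$26,062.37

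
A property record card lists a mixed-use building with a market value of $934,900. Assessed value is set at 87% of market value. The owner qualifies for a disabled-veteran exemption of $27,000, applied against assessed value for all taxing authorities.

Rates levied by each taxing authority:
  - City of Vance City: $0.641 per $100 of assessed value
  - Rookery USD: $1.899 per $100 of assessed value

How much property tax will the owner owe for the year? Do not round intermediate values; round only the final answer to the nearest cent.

$19,973.62

Assessed value = $934,900 × 0.87 = $813,363
Taxable value = $813,363 − $27,000 = $786,363
City of Vance City: $786,363 × 0.00641 = $5,040.58683
Rookery USD: $786,363 × 0.01899 = $14,933.03337
Total = $5,040.58683 + $14,933.03337 = $19,973.6202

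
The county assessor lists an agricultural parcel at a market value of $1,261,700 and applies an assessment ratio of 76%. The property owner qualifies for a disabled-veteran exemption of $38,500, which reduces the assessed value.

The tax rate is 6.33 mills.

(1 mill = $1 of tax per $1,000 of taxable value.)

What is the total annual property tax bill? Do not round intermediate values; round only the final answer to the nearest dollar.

$5,826

Assessed value = $1,261,700 × 0.76 = $958,892
Taxable value = $958,892 − $38,500 = $920,392
Tax = $920,392 × 0.00633 = $5,826.08136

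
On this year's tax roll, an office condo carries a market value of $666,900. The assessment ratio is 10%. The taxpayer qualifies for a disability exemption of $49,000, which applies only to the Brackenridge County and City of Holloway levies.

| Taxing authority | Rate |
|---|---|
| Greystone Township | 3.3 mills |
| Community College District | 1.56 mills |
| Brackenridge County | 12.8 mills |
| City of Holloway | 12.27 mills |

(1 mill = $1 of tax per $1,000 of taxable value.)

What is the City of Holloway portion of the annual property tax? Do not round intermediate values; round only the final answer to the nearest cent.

$217.06

Assessed value = $666,900 × 0.1 = $66,690
City of Holloway taxable value = $66,690 − $49,000 = $17,690
City of Holloway levy = $17,690 × 0.01227 = $217.0563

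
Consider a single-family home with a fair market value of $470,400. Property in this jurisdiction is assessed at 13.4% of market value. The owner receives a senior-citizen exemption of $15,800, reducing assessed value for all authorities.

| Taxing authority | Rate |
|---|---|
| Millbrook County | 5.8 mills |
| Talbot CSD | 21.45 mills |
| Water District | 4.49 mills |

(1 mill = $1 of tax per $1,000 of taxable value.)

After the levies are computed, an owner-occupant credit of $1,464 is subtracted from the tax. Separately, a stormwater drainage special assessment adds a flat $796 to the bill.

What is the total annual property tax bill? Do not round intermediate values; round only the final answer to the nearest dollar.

Assessed value = $470,400 × 0.134 = $63,033.6
Taxable value = $63,033.6 − $15,800 = $47,233.6
Millbrook County: $47,233.6 × 0.0058 = $273.95488
Talbot CSD: $47,233.6 × 0.02145 = $1,013.16072
Water District: $47,233.6 × 0.00449 = $212.078864
Levies subtotal = $1,499.194464
After credit = $1,499.194464 − $1,464 = $35.194464
Total = $35.194464 + $796 = $831.194464

$831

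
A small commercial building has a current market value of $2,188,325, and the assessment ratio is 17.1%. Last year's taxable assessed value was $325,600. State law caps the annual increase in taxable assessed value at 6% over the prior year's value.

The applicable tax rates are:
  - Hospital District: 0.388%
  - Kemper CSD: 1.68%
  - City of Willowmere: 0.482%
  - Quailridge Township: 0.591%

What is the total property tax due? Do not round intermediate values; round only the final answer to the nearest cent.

Uncapped assessed value = $2,188,325 × 0.171 = $374,203.575
Cap limit = $325,600 × 1.06 = $345,136
Taxable assessed value = min($374,203.575, $345,136) = $345,136 (cap binds)
Hospital District: $345,136 × 0.00388 = $1,339.12768
Kemper CSD: $345,136 × 0.0168 = $5,798.2848
City of Willowmere: $345,136 × 0.00482 = $1,663.55552
Quailridge Township: $345,136 × 0.00591 = $2,039.75376
Total = $10,840.72176

$10,840.72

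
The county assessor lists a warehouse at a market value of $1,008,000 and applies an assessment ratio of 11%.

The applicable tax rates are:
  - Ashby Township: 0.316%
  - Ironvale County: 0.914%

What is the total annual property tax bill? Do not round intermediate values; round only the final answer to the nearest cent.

$1,363.82

Assessed value = $1,008,000 × 0.11 = $110,880
Ashby Township: $110,880 × 0.00316 = $350.3808
Ironvale County: $110,880 × 0.00914 = $1,013.4432
Total = $350.3808 + $1,013.4432 = $1,363.824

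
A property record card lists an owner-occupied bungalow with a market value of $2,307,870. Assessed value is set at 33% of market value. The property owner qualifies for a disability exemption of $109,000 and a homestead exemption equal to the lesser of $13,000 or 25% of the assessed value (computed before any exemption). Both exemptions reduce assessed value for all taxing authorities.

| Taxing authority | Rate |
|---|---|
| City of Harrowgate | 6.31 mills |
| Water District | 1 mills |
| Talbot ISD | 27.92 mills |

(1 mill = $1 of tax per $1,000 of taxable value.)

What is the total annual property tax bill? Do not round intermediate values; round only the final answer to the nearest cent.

$22,533.01

Assessed value = $2,307,870 × 0.33 = $761,597.1
Homestead exemption = min($13,000, 25% × $761,597.1) = min($13,000, $190,399.275) = $13,000 (dollar cap binds)
Taxable value = $761,597.1 − $109,000 − $13,000 = $639,597.1
City of Harrowgate: $639,597.1 × 0.00631 = $4,035.857701
Water District: $639,597.1 × 0.001 = $639.5971
Talbot ISD: $639,597.1 × 0.02792 = $17,857.551032
Total = $22,533.005833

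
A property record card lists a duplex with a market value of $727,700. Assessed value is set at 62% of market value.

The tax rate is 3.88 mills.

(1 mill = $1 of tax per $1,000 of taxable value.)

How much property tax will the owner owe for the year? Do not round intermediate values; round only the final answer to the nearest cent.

$1,750.56

Assessed value = $727,700 × 0.62 = $451,174
Tax = $451,174 × 0.00388 = $1,750.55512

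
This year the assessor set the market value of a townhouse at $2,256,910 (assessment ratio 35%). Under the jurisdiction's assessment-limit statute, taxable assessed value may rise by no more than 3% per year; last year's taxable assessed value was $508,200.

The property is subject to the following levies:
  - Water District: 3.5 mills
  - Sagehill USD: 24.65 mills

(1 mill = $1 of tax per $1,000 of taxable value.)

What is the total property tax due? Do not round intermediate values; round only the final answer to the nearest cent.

$14,735.00

Uncapped assessed value = $2,256,910 × 0.35 = $789,918.5
Cap limit = $508,200 × 1.03 = $523,446
Taxable assessed value = min($789,918.5, $523,446) = $523,446 (cap binds)
Water District: $523,446 × 0.0035 = $1,832.061
Sagehill USD: $523,446 × 0.02465 = $12,902.9439
Total = $14,735.0049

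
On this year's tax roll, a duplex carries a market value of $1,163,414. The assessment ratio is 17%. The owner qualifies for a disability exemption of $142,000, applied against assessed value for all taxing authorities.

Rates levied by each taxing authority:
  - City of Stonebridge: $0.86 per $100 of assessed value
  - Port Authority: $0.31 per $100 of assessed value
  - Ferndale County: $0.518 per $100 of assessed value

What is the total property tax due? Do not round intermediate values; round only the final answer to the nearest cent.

$941.57

Assessed value = $1,163,414 × 0.17 = $197,780.38
Taxable value = $197,780.38 − $142,000 = $55,780.38
City of Stonebridge: $55,780.38 × 0.0086 = $479.711268
Port Authority: $55,780.38 × 0.0031 = $172.919178
Ferndale County: $55,780.38 × 0.00518 = $288.9423684
Total = $479.711268 + $172.919178 + $288.9423684 = $941.5728144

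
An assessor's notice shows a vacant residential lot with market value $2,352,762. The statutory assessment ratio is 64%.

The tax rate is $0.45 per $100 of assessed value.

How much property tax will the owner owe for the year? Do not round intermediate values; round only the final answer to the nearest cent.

Assessed value = $2,352,762 × 0.64 = $1,505,767.68
Tax = $1,505,767.68 × 0.0045 = $6,775.95456

$6,775.95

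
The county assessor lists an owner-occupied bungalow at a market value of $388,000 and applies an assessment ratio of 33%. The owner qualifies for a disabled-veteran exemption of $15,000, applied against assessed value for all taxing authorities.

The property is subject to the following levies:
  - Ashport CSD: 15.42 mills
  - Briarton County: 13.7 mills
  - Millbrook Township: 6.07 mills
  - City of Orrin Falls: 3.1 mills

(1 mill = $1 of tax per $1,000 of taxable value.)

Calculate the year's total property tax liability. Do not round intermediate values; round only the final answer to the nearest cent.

$4,328.30

Assessed value = $388,000 × 0.33 = $128,040
Taxable value = $128,040 − $15,000 = $113,040
Ashport CSD: $113,040 × 0.01542 = $1,743.0768
Briarton County: $113,040 × 0.0137 = $1,548.648
Millbrook Township: $113,040 × 0.00607 = $686.1528
City of Orrin Falls: $113,040 × 0.0031 = $350.424
Total = $1,743.0768 + $1,548.648 + $686.1528 + $350.424 = $4,328.3016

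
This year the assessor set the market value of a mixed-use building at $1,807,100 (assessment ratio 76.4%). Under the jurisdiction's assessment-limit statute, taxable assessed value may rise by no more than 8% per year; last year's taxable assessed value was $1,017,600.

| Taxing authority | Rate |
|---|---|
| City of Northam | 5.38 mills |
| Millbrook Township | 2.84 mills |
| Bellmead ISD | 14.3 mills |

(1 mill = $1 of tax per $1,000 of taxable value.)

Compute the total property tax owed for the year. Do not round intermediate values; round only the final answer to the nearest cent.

Uncapped assessed value = $1,807,100 × 0.764 = $1,380,624.4
Cap limit = $1,017,600 × 1.08 = $1,099,008
Taxable assessed value = min($1,380,624.4, $1,099,008) = $1,099,008 (cap binds)
City of Northam: $1,099,008 × 0.00538 = $5,912.66304
Millbrook Township: $1,099,008 × 0.00284 = $3,121.18272
Bellmead ISD: $1,099,008 × 0.0143 = $15,715.8144
Total = $24,749.66016

$24,749.66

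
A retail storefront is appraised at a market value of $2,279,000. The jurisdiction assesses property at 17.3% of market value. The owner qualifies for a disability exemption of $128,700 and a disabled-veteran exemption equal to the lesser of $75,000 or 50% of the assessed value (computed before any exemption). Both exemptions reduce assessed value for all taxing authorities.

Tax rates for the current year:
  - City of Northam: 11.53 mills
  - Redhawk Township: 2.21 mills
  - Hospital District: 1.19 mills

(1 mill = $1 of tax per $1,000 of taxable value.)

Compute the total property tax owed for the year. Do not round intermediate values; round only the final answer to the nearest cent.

$2,845.17

Assessed value = $2,279,000 × 0.173 = $394,267
Disabled-veteran exemption = min($75,000, 50% × $394,267) = min($75,000, $197,133.5) = $75,000 (dollar cap binds)
Taxable value = $394,267 − $128,700 − $75,000 = $190,567
City of Northam: $190,567 × 0.01153 = $2,197.23751
Redhawk Township: $190,567 × 0.00221 = $421.15307
Hospital District: $190,567 × 0.00119 = $226.77473
Total = $2,845.16531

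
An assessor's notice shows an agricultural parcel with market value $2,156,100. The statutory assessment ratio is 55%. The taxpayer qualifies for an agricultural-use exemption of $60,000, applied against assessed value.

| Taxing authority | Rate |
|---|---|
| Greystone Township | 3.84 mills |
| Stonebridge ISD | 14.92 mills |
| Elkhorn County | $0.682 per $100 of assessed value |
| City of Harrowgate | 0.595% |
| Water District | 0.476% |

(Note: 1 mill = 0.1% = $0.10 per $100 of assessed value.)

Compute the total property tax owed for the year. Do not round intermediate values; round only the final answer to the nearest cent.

Assessed value = $2,156,100 × 0.55 = $1,185,855
Taxable value = $1,185,855 − $60,000 = $1,125,855
Greystone Township: $1,125,855 × 0.00384 = $4,323.2832
Stonebridge ISD: $1,125,855 × 0.01492 = $16,797.7566
Elkhorn County: $1,125,855 × 0.00682 = $7,678.3311
City of Harrowgate: $1,125,855 × 0.00595 = $6,698.83725
Water District: $1,125,855 × 0.00476 = $5,359.0698
Total = $40,857.27795

$40,857.28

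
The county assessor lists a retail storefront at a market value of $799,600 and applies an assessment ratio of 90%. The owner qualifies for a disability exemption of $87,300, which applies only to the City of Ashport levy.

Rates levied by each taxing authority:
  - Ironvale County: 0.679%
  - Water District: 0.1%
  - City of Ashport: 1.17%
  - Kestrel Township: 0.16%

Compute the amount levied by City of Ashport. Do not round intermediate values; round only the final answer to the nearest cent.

Assessed value = $799,600 × 0.9 = $719,640
City of Ashport taxable value = $719,640 − $87,300 = $632,340
City of Ashport levy = $632,340 × 0.0117 = $7,398.378

$7,398.38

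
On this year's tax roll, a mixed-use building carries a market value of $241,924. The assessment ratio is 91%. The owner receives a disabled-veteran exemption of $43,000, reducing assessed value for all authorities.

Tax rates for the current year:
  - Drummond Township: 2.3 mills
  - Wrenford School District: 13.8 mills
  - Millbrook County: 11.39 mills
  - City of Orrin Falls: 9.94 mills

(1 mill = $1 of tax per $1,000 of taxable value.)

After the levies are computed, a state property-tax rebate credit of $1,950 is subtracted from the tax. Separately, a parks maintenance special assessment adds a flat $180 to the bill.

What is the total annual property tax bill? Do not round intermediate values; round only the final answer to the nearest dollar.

Assessed value = $241,924 × 0.91 = $220,150.84
Taxable value = $220,150.84 − $43,000 = $177,150.84
Drummond Township: $177,150.84 × 0.0023 = $407.446932
Wrenford School District: $177,150.84 × 0.0138 = $2,444.681592
Millbrook County: $177,150.84 × 0.01139 = $2,017.7480676
City of Orrin Falls: $177,150.84 × 0.00994 = $1,760.8793496
Levies subtotal = $6,630.7559412
After credit = $6,630.7559412 − $1,950 = $4,680.7559412
Total = $4,680.7559412 + $180 = $4,860.7559412

$4,861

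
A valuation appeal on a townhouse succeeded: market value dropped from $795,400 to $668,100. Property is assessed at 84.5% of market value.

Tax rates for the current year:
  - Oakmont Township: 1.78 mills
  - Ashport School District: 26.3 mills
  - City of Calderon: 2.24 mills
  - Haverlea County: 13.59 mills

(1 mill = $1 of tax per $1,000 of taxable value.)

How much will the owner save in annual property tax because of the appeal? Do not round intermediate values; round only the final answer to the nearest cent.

Old assessed value = $795,400 × 0.845 = $672,113
New assessed value = $668,100 × 0.845 = $564,544.5
Combined rate = 0.00178 + 0.0263 + 0.00224 + 0.01359 = 0.04391
Old tax = $672,113 × 0.04391 = $29,512.48183
New tax = $564,544.5 × 0.04391 = $24,789.148995
Reduction = $29,512.48183 − $24,789.148995 = $4,723.332835

$4,723.33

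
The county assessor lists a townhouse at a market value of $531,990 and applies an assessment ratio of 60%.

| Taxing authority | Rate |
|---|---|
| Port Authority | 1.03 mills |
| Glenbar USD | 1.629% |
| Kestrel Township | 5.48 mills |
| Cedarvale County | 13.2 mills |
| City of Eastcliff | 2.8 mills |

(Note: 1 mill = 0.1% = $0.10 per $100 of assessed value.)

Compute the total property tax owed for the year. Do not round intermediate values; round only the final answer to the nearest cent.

$12,384.73

Assessed value = $531,990 × 0.6 = $319,194
Port Authority: $319,194 × 0.00103 = $328.76982
Glenbar USD: $319,194 × 0.01629 = $5,199.67026
Kestrel Township: $319,194 × 0.00548 = $1,749.18312
Cedarvale County: $319,194 × 0.0132 = $4,213.3608
City of Eastcliff: $319,194 × 0.0028 = $893.7432
Total = $12,384.7272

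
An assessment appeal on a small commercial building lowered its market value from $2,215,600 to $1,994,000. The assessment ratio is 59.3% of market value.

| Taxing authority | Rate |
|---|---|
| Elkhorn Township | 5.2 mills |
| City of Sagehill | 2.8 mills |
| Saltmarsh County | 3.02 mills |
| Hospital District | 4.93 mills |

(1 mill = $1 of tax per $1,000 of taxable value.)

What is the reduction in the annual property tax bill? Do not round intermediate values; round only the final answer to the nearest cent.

Old assessed value = $2,215,600 × 0.593 = $1,313,850.8
New assessed value = $1,994,000 × 0.593 = $1,182,442
Combined rate = 0.0052 + 0.0028 + 0.00302 + 0.00493 = 0.01595
Old tax = $1,313,850.8 × 0.01595 = $20,955.92026
New tax = $1,182,442 × 0.01595 = $18,859.9499
Reduction = $20,955.92026 − $18,859.9499 = $2,095.97036

$2,095.97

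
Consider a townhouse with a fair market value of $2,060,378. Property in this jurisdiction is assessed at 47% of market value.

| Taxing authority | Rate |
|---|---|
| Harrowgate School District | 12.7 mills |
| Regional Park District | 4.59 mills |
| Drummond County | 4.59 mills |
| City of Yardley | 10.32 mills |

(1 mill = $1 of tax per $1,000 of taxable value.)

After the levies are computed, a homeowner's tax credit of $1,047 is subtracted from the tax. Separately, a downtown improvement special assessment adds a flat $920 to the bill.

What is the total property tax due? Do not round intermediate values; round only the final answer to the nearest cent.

Assessed value = $2,060,378 × 0.47 = $968,377.66
Harrowgate School District: $968,377.66 × 0.0127 = $12,298.396282
Regional Park District: $968,377.66 × 0.00459 = $4,444.8534594
Drummond County: $968,377.66 × 0.00459 = $4,444.8534594
City of Yardley: $968,377.66 × 0.01032 = $9,993.6574512
Levies subtotal = $31,181.760652
After credit = $31,181.760652 − $1,047 = $30,134.760652
Total = $30,134.760652 + $920 = $31,054.760652

$31,054.76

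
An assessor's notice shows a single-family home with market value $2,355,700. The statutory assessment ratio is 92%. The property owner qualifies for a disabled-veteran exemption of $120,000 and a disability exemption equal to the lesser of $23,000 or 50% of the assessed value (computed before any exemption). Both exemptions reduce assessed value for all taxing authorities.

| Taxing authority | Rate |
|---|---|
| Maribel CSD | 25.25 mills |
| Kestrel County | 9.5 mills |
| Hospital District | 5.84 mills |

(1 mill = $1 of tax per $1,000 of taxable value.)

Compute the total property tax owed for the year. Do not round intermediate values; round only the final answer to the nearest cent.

Assessed value = $2,355,700 × 0.92 = $2,167,244
Disability exemption = min($23,000, 50% × $2,167,244) = min($23,000, $1,083,622) = $23,000 (dollar cap binds)
Taxable value = $2,167,244 − $120,000 − $23,000 = $2,024,244
Maribel CSD: $2,024,244 × 0.02525 = $51,112.161
Kestrel County: $2,024,244 × 0.0095 = $19,230.318
Hospital District: $2,024,244 × 0.00584 = $11,821.58496
Total = $82,164.06396

$82,164.06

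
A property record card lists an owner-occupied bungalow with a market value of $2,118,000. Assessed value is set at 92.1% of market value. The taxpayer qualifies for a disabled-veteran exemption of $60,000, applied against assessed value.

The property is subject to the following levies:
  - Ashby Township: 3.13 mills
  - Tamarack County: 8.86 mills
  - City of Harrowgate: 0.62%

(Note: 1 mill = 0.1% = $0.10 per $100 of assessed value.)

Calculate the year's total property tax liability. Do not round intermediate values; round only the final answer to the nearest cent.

$34,391.43

Assessed value = $2,118,000 × 0.921 = $1,950,678
Taxable value = $1,950,678 − $60,000 = $1,890,678
Ashby Township: $1,890,678 × 0.00313 = $5,917.82214
Tamarack County: $1,890,678 × 0.00886 = $16,751.40708
City of Harrowgate: $1,890,678 × 0.0062 = $11,722.2036
Total = $34,391.43282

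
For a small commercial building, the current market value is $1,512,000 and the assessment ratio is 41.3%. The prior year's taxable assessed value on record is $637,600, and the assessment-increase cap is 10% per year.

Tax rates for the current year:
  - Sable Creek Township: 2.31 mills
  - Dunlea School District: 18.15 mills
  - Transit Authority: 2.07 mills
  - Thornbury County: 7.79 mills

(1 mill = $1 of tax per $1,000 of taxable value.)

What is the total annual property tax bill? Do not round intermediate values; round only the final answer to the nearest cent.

Uncapped assessed value = $1,512,000 × 0.413 = $624,456
Cap limit = $637,600 × 1.1 = $701,360
Taxable assessed value = min($624,456, $701,360) = $624,456 (cap does not bind)
Sable Creek Township: $624,456 × 0.00231 = $1,442.49336
Dunlea School District: $624,456 × 0.01815 = $11,333.8764
Transit Authority: $624,456 × 0.00207 = $1,292.62392
Thornbury County: $624,456 × 0.00779 = $4,864.51224
Total = $18,933.50592

$18,933.51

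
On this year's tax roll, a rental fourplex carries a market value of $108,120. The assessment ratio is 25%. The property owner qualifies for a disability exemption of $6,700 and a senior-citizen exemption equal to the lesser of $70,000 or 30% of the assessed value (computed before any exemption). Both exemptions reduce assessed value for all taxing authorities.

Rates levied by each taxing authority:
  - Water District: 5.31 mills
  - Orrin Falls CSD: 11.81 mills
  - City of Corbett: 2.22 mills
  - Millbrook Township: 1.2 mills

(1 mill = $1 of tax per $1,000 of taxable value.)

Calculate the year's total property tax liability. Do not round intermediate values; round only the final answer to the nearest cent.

$251.02

Assessed value = $108,120 × 0.25 = $27,030
Senior-citizen exemption = min($70,000, 30% × $27,030) = min($70,000, $8,109) = $8,109 (percentage binds)
Taxable value = $27,030 − $6,700 − $8,109 = $12,221
Water District: $12,221 × 0.00531 = $64.89351
Orrin Falls CSD: $12,221 × 0.01181 = $144.33001
City of Corbett: $12,221 × 0.00222 = $27.13062
Millbrook Township: $12,221 × 0.0012 = $14.6652
Total = $251.01934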